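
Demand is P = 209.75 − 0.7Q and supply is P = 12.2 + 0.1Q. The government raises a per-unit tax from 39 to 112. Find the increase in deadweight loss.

Competitive equilibrium: 209.75 − 0.7Q = 12.2 + 0.1Q → Q* = 246.9375, P* = 36.8938.
For a per-unit tax t: ΔQ = t/0.8, so DWL = ½·t·(t/0.8) = t²/1.6.
At t = 39: DWL = 950.625. At t = 112: DWL = 7840.
Increase = 7840 − 950.625 = 6889.375.

6889.375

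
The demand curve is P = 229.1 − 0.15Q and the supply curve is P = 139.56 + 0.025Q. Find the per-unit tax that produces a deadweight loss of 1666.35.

24.15

Competitive equilibrium: 229.1 − 0.15Q = 139.56 + 0.025Q → Q* = 511.6571, P* = 152.3514.
A tax t gives ΔQ = t/0.175 and wedge t, so DWL = t²/0.35.
t²/0.35 = 1666.35 → t² = 583.2225 → t = 24.15.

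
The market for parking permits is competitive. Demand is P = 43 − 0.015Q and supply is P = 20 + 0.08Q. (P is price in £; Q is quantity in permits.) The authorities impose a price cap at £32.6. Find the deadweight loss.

£340.01

Competitive equilibrium: 43 − 0.015Q = 20 + 0.08Q → Q* = 242.1053, P* = 39.3684.
At the ceiling P = 32.6, quantity supplied = (32.6 − 20)/0.08 = 157.5.
Willingness to pay at Q' = 157.5: 43 − 0.015·157.5 = 40.6375.
ΔQ = 242.1053 − 157.5 = 84.6053; wedge = 40.6375 − 32.6 = 8.0375.
The triangle = ½ × 84.6053 × 8.0375 = £340.01.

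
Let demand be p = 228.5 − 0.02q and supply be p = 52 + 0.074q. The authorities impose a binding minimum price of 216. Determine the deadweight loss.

Competitive equilibrium: 228.5 − 0.02q = 52 + 0.074q → q* = 1877.6596, p* = 190.9468.
At the floor p = 216, quantity demanded = (228.5 − 216)/0.02 = 625.
Sellers' marginal cost at q' = 625: 52 + 0.074·625 = 98.25.
Δq = 1877.6596 − 625 = 1252.6596; wedge = 216 − 98.25 = 117.75.
DWL = ½ × 1252.6596 × 117.75 = 73750.33.

73750.33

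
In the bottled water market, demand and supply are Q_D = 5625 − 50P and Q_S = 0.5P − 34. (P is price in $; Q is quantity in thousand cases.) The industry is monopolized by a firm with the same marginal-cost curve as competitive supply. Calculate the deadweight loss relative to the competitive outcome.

$0.05 thousand

In inverse form: demand P = 112.5 − 0.02Q, supply P = 68 + 2Q.
Competitive equilibrium: 112.5 − 0.02Q = 68 + 2Q → Q* = 22.0297, P* = 112.0594.
Marginal revenue: MR = 112.5 − 0.04Q. Set MR = MC: 112.5 − 0.04Q = 68 + 2Q → Q_m = 21.8137.
Price P_m = 112.5 − 0.02·21.8137 = 112.0637; MC(Q_m) = 68 + 2·21.8137 = 111.6274.
Competitive Q* = 22.0297, so ΔQ = 0.216; wedge = 112.0637 − 111.6274 = 0.4363.
DWL = ½ × 0.216 × 0.4363 = $0.05 thousand.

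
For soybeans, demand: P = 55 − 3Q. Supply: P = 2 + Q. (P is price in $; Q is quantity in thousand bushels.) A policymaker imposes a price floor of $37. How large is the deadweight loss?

$105.125 thousand

Competitive equilibrium: 55 − 3Q = 2 + Q → Q* = 13.25, P* = 15.25.
At the floor P = 37, quantity demanded = (55 − 37)/3 = 6.
Sellers' marginal cost at Q' = 6: 2 + 1·6 = 8.
ΔQ = 13.25 − 6 = 7.25; wedge = 37 − 8 = 29.
Deadweight loss = ½ × 7.25 × 29 = $105.125 thousand.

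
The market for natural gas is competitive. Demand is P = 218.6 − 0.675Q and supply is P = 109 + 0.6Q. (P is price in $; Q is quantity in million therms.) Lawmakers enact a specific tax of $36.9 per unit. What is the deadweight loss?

$533.96 million

Competitive equilibrium: 218.6 − 0.675Q = 109 + 0.6Q → Q* = 85.96078, P* = 160.57647.
With the tax, the buyer price exceeds the seller price by 36.9: (218.6 − 0.675Q) − (109 + 0.6Q) = 36.9 → Q' = 57.01961.
ΔQ = 85.96078 − 57.01961 = 28.94117; the wedge equals the tax, 36.9.
DWL = ½ × 28.94117 × 36.9 = $533.96 million.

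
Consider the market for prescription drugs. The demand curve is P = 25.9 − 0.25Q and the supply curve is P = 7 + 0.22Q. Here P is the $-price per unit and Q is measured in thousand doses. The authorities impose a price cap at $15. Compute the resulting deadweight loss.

$3.48 thousand

Competitive equilibrium: 25.9 − 0.25Q = 7 + 0.22Q → Q* = 40.2128, P* = 15.8468.
At the ceiling P = 15, quantity supplied = (15 − 7)/0.22 = 36.3636.
Willingness to pay at Q' = 36.3636: 25.9 − 0.25·36.3636 = 16.8091.
ΔQ = 40.2128 − 36.3636 = 3.8492; wedge = 16.8091 − 15 = 1.8091.
Welfare loss = ½ × 3.8492 × 1.8091 = $3.48 thousand.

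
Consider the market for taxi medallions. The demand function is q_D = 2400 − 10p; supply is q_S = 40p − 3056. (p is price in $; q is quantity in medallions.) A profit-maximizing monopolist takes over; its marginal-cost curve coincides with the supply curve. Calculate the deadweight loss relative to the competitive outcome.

$21147.62

In inverse form: demand p = 240 − 0.1q, supply p = 76.4 + 0.025q.
Competitive equilibrium: 240 − 0.1q = 76.4 + 0.025q → q* = 1308.8, p* = 109.12.
Marginal revenue: MR = 240 − 0.2q. Set MR = MC: 240 − 0.2q = 76.4 + 0.025q → q_m = 727.1111.
Price p_m = 240 − 0.1·727.1111 = 167.2889; MC(q_m) = 76.4 + 0.025·727.1111 = 94.5778.
Competitive q* = 1308.8, so Δq = 581.6889; wedge = 167.2889 − 94.5778 = 72.7111.
DWL = ½ × 581.6889 × 72.7111 = $21147.62.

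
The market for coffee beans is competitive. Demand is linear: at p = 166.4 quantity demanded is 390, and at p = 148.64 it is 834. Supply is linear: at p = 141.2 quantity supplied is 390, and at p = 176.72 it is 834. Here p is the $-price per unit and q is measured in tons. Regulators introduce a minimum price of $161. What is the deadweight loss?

Demand slope = (148.64 − 166.4)/(834 − 390) = −0.04, so p = 182 − 0.04q.
Supply slope = (176.72 − 141.2)/(834 − 390) = 0.08, so p = 110 + 0.08q.
Competitive equilibrium: 182 − 0.04q = 110 + 0.08q → q* = 600, p* = 158.
At the floor p = 161, quantity demanded = (182 − 161)/0.04 = 525.
Sellers' marginal cost at q' = 525: 110 + 0.08·525 = 152.
Δq = 600 − 525 = 75; wedge = 161 − 152 = 9.
The triangle = ½ × 75 × 9 = $337.50.

$337.50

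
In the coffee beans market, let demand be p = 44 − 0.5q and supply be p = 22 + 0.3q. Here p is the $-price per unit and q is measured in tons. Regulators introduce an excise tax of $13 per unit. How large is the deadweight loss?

Competitive equilibrium: 44 − 0.5q = 22 + 0.3q → q* = 27.5, p* = 30.25.
With the tax, the buyer price exceeds the seller price by 13: (44 − 0.5q) − (22 + 0.3q) = 13 → q' = 11.25.
Δq = 27.5 − 11.25 = 16.25; the wedge equals the tax, 13.
DWL = ½ × 16.25 × 13 = $105.625.

$105.625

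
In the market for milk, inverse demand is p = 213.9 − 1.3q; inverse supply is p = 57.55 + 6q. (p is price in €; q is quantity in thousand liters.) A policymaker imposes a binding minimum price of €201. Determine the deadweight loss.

Competitive equilibrium: 213.9 − 1.3q = 57.55 + 6q → q* = 21.4178, p* = 186.0568.
At the floor p = 201, quantity demanded = (213.9 − 201)/1.3 = 9.9231.
Sellers' marginal cost at q' = 9.9231: 57.55 + 6·9.9231 = 117.0886.
Δq = 21.4178 − 9.9231 = 11.4947; wedge = 201 − 117.0886 = 83.9114.
Deadweight loss = ½ × 11.4947 × 83.9114 = €482.27 thousand.

€482.27 thousand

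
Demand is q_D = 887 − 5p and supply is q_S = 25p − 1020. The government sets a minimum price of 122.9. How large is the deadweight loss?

In inverse form: demand p = 177.4 − 0.2q, supply p = 40.8 + 0.04q.
Competitive equilibrium: 177.4 − 0.2q = 40.8 + 0.04q → q* = 569.1667, p* = 63.5667.
At the floor p = 122.9, quantity demanded = (177.4 − 122.9)/0.2 = 272.5.
Sellers' marginal cost at q' = 272.5: 40.8 + 0.04·272.5 = 51.7.
Δq = 569.1667 − 272.5 = 296.6667; wedge = 122.9 − 51.7 = 71.2.
Deadweight loss = ½ × 296.6667 × 71.2 = 10561.33.

10561.33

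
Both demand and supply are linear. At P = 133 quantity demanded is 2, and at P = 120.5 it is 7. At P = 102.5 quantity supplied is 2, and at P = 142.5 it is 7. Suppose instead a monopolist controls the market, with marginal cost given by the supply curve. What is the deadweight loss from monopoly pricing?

Demand slope = (120.5 − 133)/(7 − 2) = −2.5, so P = 138 − 2.5Q.
Supply slope = (142.5 − 102.5)/(7 − 2) = 8, so P = 86.5 + 8Q.
Competitive equilibrium: 138 − 2.5Q = 86.5 + 8Q → Q* = 4.9048, P* = 125.7381.
Marginal revenue: MR = 138 − 5Q. Set MR = MC: 138 − 5Q = 86.5 + 8Q → Q_m = 3.9615.
Price P_m = 138 − 2.5·3.9615 = 128.0963; MC(Q_m) = 86.5 + 8·3.9615 = 118.192.
Competitive Q* = 4.9048, so ΔQ = 0.9433; wedge = 128.0963 − 118.192 = 9.9043.
DWL = ½ × 0.9433 × 9.9043 = 4.67.

4.67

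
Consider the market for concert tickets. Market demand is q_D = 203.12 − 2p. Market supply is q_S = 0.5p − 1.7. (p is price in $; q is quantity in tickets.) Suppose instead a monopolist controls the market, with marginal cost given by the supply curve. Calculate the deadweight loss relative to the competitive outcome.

$53.53

In inverse form: demand p = 101.56 − 0.5q, supply p = 3.4 + 2q.
Competitive equilibrium: 101.56 − 0.5q = 3.4 + 2q → q* = 39.264, p* = 81.928.
Marginal revenue: MR = 101.56 − q. Set MR = MC: 101.56 − q = 3.4 + 2q → q_m = 32.72.
Price p_m = 101.56 − 0.5·32.72 = 85.2; MC(q_m) = 3.4 + 2·32.72 = 68.84.
Competitive q* = 39.264, so Δq = 6.544; wedge = 85.2 − 68.84 = 16.36.
DWL = ½ × 6.544 × 16.36 = $53.53.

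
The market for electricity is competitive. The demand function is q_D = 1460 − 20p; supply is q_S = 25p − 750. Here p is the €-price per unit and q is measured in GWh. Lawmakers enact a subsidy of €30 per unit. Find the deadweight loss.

In inverse form: demand p = 73 − 0.05q, supply p = 30 + 0.04q.
Competitive equilibrium: 73 − 0.05q = 30 + 0.04q → q* = 477.7778, p* = 49.1111.
The subsidy lowers effective supply by 30: p = 0 + 0.04q.
New quantity: 73 − 0.05q = 0 + 0.04q → q' = 811.1111.
Overproduction Δq = 811.1111 − 477.7778 = 333.3333; wedge = subsidy = 30.
The triangle = ½ × 333.3333 × 30 = €5000.

€5000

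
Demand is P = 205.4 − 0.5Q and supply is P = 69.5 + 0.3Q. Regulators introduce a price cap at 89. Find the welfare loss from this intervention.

4399.51

Competitive equilibrium: 205.4 − 0.5Q = 69.5 + 0.3Q → Q* = 169.875, P* = 120.4625.
At the ceiling P = 89, quantity supplied = (89 − 69.5)/0.3 = 65.
Willingness to pay at Q' = 65: 205.4 − 0.5·65 = 172.9.
ΔQ = 169.875 − 65 = 104.875; wedge = 172.9 − 89 = 83.9.
Deadweight loss = ½ × 104.875 × 83.9 = 4399.51.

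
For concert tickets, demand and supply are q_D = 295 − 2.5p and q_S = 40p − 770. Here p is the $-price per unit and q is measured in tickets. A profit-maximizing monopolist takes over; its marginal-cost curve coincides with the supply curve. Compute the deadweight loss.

$2696.92

In inverse form: demand p = 118 − 0.4q, supply p = 19.25 + 0.025q.
Competitive equilibrium: 118 − 0.4q = 19.25 + 0.025q → q* = 232.35294, p* = 25.05882.
Marginal revenue: MR = 118 − 0.8q. Set MR = MC: 118 − 0.8q = 19.25 + 0.025q → q_m = 119.69697.
Price p_m = 118 − 0.4·119.69697 = 70.12121; MC(q_m) = 19.25 + 0.025·119.69697 = 22.24242.
Competitive q* = 232.35294, so Δq = 112.65597; wedge = 70.12121 − 22.24242 = 47.87879.
Welfare loss = ½ × 112.65597 × 47.87879 = $2696.92.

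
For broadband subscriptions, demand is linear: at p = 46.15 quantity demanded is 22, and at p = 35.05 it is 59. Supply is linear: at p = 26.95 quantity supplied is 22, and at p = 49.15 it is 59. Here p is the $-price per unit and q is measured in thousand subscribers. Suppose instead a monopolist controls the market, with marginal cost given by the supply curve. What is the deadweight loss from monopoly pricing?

$52.81 thousand

Demand slope = (35.05 − 46.15)/(59 − 22) = −0.3, so p = 52.75 − 0.3q.
Supply slope = (49.15 − 26.95)/(59 − 22) = 0.6, so p = 13.75 + 0.6q.
Competitive equilibrium: 52.75 − 0.3q = 13.75 + 0.6q → q* = 43.3333, p* = 39.75.
Marginal revenue: MR = 52.75 − 0.6q. Set MR = MC: 52.75 − 0.6q = 13.75 + 0.6q → q_m = 32.5.
Price p_m = 52.75 − 0.3·32.5 = 43; MC(q_m) = 13.75 + 0.6·32.5 = 33.25.
Competitive q* = 43.3333, so Δq = 10.8333; wedge = 43 − 33.25 = 9.75.
The triangle = ½ × 10.8333 × 9.75 = $52.81 thousand.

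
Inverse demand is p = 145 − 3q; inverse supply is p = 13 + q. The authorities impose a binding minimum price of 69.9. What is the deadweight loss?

126.94

Competitive equilibrium: 145 − 3q = 13 + q → q* = 33, p* = 46.
At the floor p = 69.9, quantity demanded = (145 − 69.9)/3 = 25.0333.
Sellers' marginal cost at q' = 25.0333: 13 + 1·25.0333 = 38.0333.
Δq = 33 − 25.0333 = 7.9667; wedge = 69.9 − 38.0333 = 31.8667.
Welfare loss = ½ × 7.9667 × 31.8667 = 126.94.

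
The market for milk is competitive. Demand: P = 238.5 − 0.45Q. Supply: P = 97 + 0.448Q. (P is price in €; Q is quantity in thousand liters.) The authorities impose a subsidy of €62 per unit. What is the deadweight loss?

Competitive equilibrium: 238.5 − 0.45Q = 97 + 0.448Q → Q* = 157.5724, P* = 167.5924.
The subsidy lowers effective supply by 62: P = 35 + 0.448Q.
New quantity: 238.5 − 0.45Q = 35 + 0.448Q → Q' = 226.6147.
Overproduction ΔQ = 226.6147 − 157.5724 = 69.0423; wedge = subsidy = 62.
The triangle = ½ × 69.0423 × 62 = €2140.31 thousand.

€2140.31 thousand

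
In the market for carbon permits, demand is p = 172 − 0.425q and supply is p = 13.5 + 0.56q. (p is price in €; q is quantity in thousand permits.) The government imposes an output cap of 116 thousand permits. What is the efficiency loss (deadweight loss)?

€993.49 thousand

Competitive equilibrium: 172 − 0.425q = 13.5 + 0.56q → q* = 160.9137, p* = 103.6117.
At q = 116: demand price = 172 − 0.425·116 = 122.7; supply price = 13.5 + 0.56·116 = 78.46.
Δq = 160.9137 − 116 = 44.9137; wedge = 122.7 − 78.46 = 44.24.
The triangle = ½ × 44.9137 × 44.24 = €993.49 thousand.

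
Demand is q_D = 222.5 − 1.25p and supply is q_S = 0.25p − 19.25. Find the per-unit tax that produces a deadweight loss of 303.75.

54

In inverse form: demand p = 178 − 0.8q, supply p = 77 + 4q.
Competitive equilibrium: 178 − 0.8q = 77 + 4q → q* = 21.0417, p* = 161.1667.
A tax t gives Δq = t/4.8 and wedge t, so DWL = t²/9.6.
t²/9.6 = 303.75 → t² = 2916 → t = 54.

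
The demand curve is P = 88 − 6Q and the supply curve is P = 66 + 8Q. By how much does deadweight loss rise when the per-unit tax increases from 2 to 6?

Competitive equilibrium: 88 − 6Q = 66 + 8Q → Q* = 1.5714, P* = 78.5714.
For a per-unit tax t: ΔQ = t/14, so DWL = ½·t·(t/14) = t²/28.
At t = 2: DWL = 0.143. At t = 6: DWL = 1.286.
Increase = 1.286 − 0.143 = 1.14.

1.14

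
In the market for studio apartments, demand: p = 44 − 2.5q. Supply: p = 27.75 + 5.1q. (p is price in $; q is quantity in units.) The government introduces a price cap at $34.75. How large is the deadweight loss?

Competitive equilibrium: 44 − 2.5q = 27.75 + 5.1q → q* = 2.1382, p* = 38.6546.
At the ceiling p = 34.75, quantity supplied = (34.75 − 27.75)/5.1 = 1.3725.
Willingness to pay at q' = 1.3725: 44 − 2.5·1.3725 = 40.5688.
Δq = 2.1382 − 1.3725 = 0.7657; wedge = 40.5688 − 34.75 = 5.8188.
The triangle = ½ × 0.7657 × 5.8188 = $2.23.

$2.23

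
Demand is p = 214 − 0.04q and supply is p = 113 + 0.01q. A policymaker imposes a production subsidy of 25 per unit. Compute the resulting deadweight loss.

Competitive equilibrium: 214 − 0.04q = 113 + 0.01q → q* = 2020, p* = 133.2.
The subsidy lowers effective supply by 25: p = 88 + 0.01q.
New quantity: 214 − 0.04q = 88 + 0.01q → q' = 2520.
Overproduction Δq = 2520 − 2020 = 500; wedge = subsidy = 25.
Deadweight loss = ½ × 500 × 25 = 6250.

6250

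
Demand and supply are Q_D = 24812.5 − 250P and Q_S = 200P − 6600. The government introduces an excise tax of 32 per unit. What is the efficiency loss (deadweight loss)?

In inverse form: demand P = 99.25 − 0.004Q, supply P = 33 + 0.005Q.
Competitive equilibrium: 99.25 − 0.004Q = 33 + 0.005Q → Q* = 7361.1111, P* = 69.8056.
With the tax, the buyer price exceeds the seller price by 32: (99.25 − 0.004Q) − (33 + 0.005Q) = 32 → Q' = 3805.5556.
ΔQ = 7361.1111 − 3805.5556 = 3555.5555; the wedge equals the tax, 32.
DWL = ½ × 3555.5555 × 32 = 56888.89.

56888.89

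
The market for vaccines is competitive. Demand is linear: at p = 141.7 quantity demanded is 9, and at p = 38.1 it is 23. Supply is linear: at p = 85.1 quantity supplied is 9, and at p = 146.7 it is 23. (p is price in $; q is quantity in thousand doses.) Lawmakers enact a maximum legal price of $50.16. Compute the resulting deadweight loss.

$957.24 thousand

Demand slope = (38.1 − 141.7)/(23 − 9) = −7.4, so p = 208.3 − 7.4q.
Supply slope = (146.7 − 85.1)/(23 − 9) = 4.4, so p = 45.5 + 4.4q.
Competitive equilibrium: 208.3 − 7.4q = 45.5 + 4.4q → q* = 13.7966, p* = 106.2051.
At the ceiling p = 50.16, quantity supplied = (50.16 − 45.5)/4.4 = 1.0591.
Willingness to pay at q' = 1.0591: 208.3 − 7.4·1.0591 = 200.4627.
Δq = 13.7966 − 1.0591 = 12.7375; wedge = 200.4627 − 50.16 = 150.3027.
Welfare loss = ½ × 12.7375 × 150.3027 = $957.24 thousand.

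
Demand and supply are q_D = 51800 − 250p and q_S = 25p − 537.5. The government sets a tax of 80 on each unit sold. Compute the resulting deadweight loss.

72727.27

In inverse form: demand p = 207.2 − 0.004q, supply p = 21.5 + 0.04q.
Competitive equilibrium: 207.2 − 0.004q = 21.5 + 0.04q → q* = 4220.4545, p* = 190.3182.
With the tax, the buyer price exceeds the seller price by 80: (207.2 − 0.004q) − (21.5 + 0.04q) = 80 → q' = 2402.2727.
Δq = 4220.4545 − 2402.2727 = 1818.1818; the wedge equals the tax, 80.
Welfare loss = ½ × 1818.1818 × 80 = 72727.27.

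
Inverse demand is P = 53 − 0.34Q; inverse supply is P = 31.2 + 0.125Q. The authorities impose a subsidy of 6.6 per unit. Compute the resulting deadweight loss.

Competitive equilibrium: 53 − 0.34Q = 31.2 + 0.125Q → Q* = 46.8817, P* = 37.0602.
The subsidy lowers effective supply by 6.6: P = 24.6 + 0.125Q.
New quantity: 53 − 0.34Q = 24.6 + 0.125Q → Q' = 61.0753.
Overproduction ΔQ = 61.0753 − 46.8817 = 14.1936; wedge = subsidy = 6.6.
Deadweight loss = ½ × 14.1936 × 6.6 = 46.84.

46.84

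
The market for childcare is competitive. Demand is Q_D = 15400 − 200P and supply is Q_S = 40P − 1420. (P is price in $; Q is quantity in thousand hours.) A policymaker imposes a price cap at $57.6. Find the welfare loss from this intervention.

In inverse form: demand P = 77 − 0.005Q, supply P = 35.5 + 0.025Q.
Competitive equilibrium: 77 − 0.005Q = 35.5 + 0.025Q → Q* = 1383.3333, P* = 70.0833.
At the ceiling P = 57.6, quantity supplied = (57.6 − 35.5)/0.025 = 884.
Willingness to pay at Q' = 884: 77 − 0.005·884 = 72.58.
ΔQ = 1383.3333 − 884 = 499.3333; wedge = 72.58 − 57.6 = 14.98.
Welfare loss = ½ × 499.3333 × 14.98 = $3740.01 thousand.

$3740.01 thousand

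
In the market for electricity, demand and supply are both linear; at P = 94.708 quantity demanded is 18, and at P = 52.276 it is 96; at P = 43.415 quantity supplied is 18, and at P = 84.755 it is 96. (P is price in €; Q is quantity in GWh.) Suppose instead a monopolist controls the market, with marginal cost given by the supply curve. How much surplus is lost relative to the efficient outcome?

Demand slope = (52.276 − 94.708)/(96 − 18) = −0.544, so P = 104.5 − 0.544Q.
Supply slope = (84.755 − 43.415)/(96 − 18) = 0.53, so P = 33.875 + 0.53Q.
Competitive equilibrium: 104.5 − 0.544Q = 33.875 + 0.53Q → Q* = 65.75885, P* = 68.72719.
Marginal revenue: MR = 104.5 − 1.088Q. Set MR = MC: 104.5 − 1.088Q = 33.875 + 0.53Q → Q_m = 43.64957.
Price P_m = 104.5 − 0.544·43.64957 = 80.75463; MC(Q_m) = 33.875 + 0.53·43.64957 = 57.00927.
Competitive Q* = 65.75885, so ΔQ = 22.10928; wedge = 80.75463 − 57.00927 = 23.74536.
DWL = ½ × 22.10928 × 23.74536 = €262.50.

€262.50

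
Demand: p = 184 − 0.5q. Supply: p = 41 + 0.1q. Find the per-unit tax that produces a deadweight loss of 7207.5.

Competitive equilibrium: 184 − 0.5q = 41 + 0.1q → q* = 238.3333, p* = 64.8333.
A tax t gives Δq = t/0.6 and wedge t, so DWL = t²/1.2.
t²/1.2 = 7207.5 → t² = 8649 → t = 93.

93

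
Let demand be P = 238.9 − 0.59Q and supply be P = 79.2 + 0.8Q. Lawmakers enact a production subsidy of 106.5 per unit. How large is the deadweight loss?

4079.95

Competitive equilibrium: 238.9 − 0.59Q = 79.2 + 0.8Q → Q* = 114.8921, P* = 171.1137.
The subsidy lowers effective supply by 106.5: P = 0.8Q − 27.3.
New quantity: 238.9 − 0.59Q = 0.8Q − 27.3 → Q' = 191.5108.
Overproduction ΔQ = 191.5108 − 114.8921 = 76.6187; wedge = subsidy = 106.5.
DWL = ½ × 76.6187 × 106.5 = 4079.95.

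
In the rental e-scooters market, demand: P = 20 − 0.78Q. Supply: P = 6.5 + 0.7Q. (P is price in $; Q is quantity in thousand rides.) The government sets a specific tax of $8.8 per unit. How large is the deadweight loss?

Competitive equilibrium: 20 − 0.78Q = 6.5 + 0.7Q → Q* = 9.1216, P* = 12.8851.
With the tax, the buyer price exceeds the seller price by 8.8: (20 − 0.78Q) − (6.5 + 0.7Q) = 8.8 → Q' = 3.1757.
ΔQ = 9.1216 − 3.1757 = 5.9459; the wedge equals the tax, 8.8.
DWL = ½ × 5.9459 × 8.8 = $26.16 thousand.

$26.16 thousand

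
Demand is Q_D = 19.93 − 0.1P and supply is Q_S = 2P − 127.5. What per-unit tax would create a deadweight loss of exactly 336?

84

In inverse form: demand P = 199.3 − 10Q, supply P = 63.75 + 0.5Q.
Competitive equilibrium: 199.3 − 10Q = 63.75 + 0.5Q → Q* = 12.9095, P* = 70.2048.
A tax t gives ΔQ = t/10.5 and wedge t, so DWL = t²/21.
t²/21 = 336 → t² = 7056 → t = 84.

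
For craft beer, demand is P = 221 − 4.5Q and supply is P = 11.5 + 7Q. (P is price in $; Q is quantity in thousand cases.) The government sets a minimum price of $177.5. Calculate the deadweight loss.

$420.41 thousand

Competitive equilibrium: 221 − 4.5Q = 11.5 + 7Q → Q* = 18.2174, P* = 139.0217.
At the floor P = 177.5, quantity demanded = (221 − 177.5)/4.5 = 9.6667.
Sellers' marginal cost at Q' = 9.6667: 11.5 + 7·9.6667 = 79.1669.
ΔQ = 18.2174 − 9.6667 = 8.5507; wedge = 177.5 − 79.1669 = 98.3331.
DWL = ½ × 8.5507 × 98.3331 = $420.41 thousand.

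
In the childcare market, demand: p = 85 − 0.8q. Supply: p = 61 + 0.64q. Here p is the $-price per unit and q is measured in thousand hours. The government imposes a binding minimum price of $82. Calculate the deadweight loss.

Competitive equilibrium: 85 − 0.8q = 61 + 0.64q → q* = 16.6667, p* = 71.6667.
At the floor p = 82, quantity demanded = (85 − 82)/0.8 = 3.75.
Sellers' marginal cost at q' = 3.75: 61 + 0.64·3.75 = 63.4.
Δq = 16.6667 − 3.75 = 12.9167; wedge = 82 − 63.4 = 18.6.
Deadweight loss = ½ × 12.9167 × 18.6 = $120.125 thousand.

$120.125 thousand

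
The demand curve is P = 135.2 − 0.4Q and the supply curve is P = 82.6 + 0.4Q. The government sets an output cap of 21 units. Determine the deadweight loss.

801.025

Competitive equilibrium: 135.2 − 0.4Q = 82.6 + 0.4Q → Q* = 65.75, P* = 108.9.
At Q = 21: demand price = 135.2 − 0.4·21 = 126.8; supply price = 82.6 + 0.4·21 = 91.
ΔQ = 65.75 − 21 = 44.75; wedge = 126.8 − 91 = 35.8.
DWL = ½ × 44.75 × 35.8 = 801.025.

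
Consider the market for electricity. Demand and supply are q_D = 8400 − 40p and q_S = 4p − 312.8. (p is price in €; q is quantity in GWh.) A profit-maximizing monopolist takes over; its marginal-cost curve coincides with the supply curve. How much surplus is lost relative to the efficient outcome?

€219.33

In inverse form: demand p = 210 − 0.025q, supply p = 78.2 + 0.25q.
Competitive equilibrium: 210 − 0.025q = 78.2 + 0.25q → q* = 479.27273, p* = 198.01818.
Marginal revenue: MR = 210 − 0.05q. Set MR = MC: 210 − 0.05q = 78.2 + 0.25q → q_m = 439.33333.
Price p_m = 210 − 0.025·439.33333 = 199.01667; MC(q_m) = 78.2 + 0.25·439.33333 = 188.03333.
Competitive q* = 479.27273, so Δq = 39.9394; wedge = 199.01667 − 188.03333 = 10.98334.
Welfare loss = ½ × 39.9394 × 10.98334 = €219.33.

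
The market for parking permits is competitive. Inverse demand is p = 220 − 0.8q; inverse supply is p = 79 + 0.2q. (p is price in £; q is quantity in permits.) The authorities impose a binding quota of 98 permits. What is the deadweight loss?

£924.50

Competitive equilibrium: 220 − 0.8q = 79 + 0.2q → q* = 141, p* = 107.2.
At q = 98: demand price = 220 − 0.8·98 = 141.6; supply price = 79 + 0.2·98 = 98.6.
Δq = 141 − 98 = 43; wedge = 141.6 − 98.6 = 43.
The triangle = ½ × 43 × 43 = £924.50.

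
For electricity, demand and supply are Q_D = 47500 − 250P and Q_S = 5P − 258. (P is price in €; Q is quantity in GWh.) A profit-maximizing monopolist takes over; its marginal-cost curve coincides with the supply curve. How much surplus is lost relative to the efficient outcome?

In inverse form: demand P = 190 − 0.004Q, supply P = 51.6 + 0.2Q.
Competitive equilibrium: 190 − 0.004Q = 51.6 + 0.2Q → Q* = 678.4314, P* = 187.2863.
Marginal revenue: MR = 190 − 0.008Q. Set MR = MC: 190 − 0.008Q = 51.6 + 0.2Q → Q_m = 665.3846.
Price P_m = 190 − 0.004·665.3846 = 187.3385; MC(Q_m) = 51.6 + 0.2·665.3846 = 184.6769.
Competitive Q* = 678.4314, so ΔQ = 13.0468; wedge = 187.3385 − 184.6769 = 2.6616.
The triangle = ½ × 13.0468 × 2.6616 = €17.36.

€17.36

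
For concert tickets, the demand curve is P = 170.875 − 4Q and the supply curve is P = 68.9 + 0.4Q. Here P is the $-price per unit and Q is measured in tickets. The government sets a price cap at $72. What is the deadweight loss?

$523.52

Competitive equilibrium: 170.875 − 4Q = 68.9 + 0.4Q → Q* = 23.1761, P* = 78.1705.
At the ceiling P = 72, quantity supplied = (72 − 68.9)/0.4 = 7.75.
Willingness to pay at Q' = 7.75: 170.875 − 4·7.75 = 139.875.
ΔQ = 23.1761 − 7.75 = 15.4261; wedge = 139.875 − 72 = 67.875.
Welfare loss = ½ × 15.4261 × 67.875 = $523.52.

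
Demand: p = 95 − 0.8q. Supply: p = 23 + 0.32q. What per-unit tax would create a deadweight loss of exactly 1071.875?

Competitive equilibrium: 95 − 0.8q = 23 + 0.32q → q* = 64.2857, p* = 43.5714.
A tax t gives Δq = t/1.12 and wedge t, so DWL = t²/2.24.
t²/2.24 = 1071.875 → t² = 2401 → t = 49.

49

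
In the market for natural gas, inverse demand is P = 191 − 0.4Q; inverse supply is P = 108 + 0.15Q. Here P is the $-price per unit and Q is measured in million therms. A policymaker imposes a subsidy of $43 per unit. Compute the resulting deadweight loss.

Competitive equilibrium: 191 − 0.4Q = 108 + 0.15Q → Q* = 150.9091, P* = 130.6364.
The subsidy lowers effective supply by 43: P = 65 + 0.15Q.
New quantity: 191 − 0.4Q = 65 + 0.15Q → Q' = 229.0909.
Overproduction ΔQ = 229.0909 − 150.9091 = 78.1818; wedge = subsidy = 43.
DWL = ½ × 78.1818 × 43 = $1680.91 million.

$1680.91 million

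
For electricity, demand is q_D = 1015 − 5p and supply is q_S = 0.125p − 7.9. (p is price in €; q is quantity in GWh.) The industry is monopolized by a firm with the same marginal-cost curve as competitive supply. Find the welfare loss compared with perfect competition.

€0.68

In inverse form: demand p = 203 − 0.2q, supply p = 63.2 + 8q.
Competitive equilibrium: 203 − 0.2q = 63.2 + 8q → q* = 17.0488, p* = 199.5902.
Marginal revenue: MR = 203 − 0.4q. Set MR = MC: 203 − 0.4q = 63.2 + 8q → q_m = 16.6429.
Price p_m = 203 − 0.2·16.6429 = 199.6714; MC(q_m) = 63.2 + 8·16.6429 = 196.3432.
Competitive q* = 17.0488, so Δq = 0.4059; wedge = 199.6714 − 196.3432 = 3.3282.
Deadweight loss = ½ × 0.4059 × 3.3282 = €0.68.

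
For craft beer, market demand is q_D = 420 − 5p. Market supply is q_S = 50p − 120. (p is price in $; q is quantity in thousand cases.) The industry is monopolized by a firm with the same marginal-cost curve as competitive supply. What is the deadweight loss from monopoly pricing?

$3431.54 thousand

In inverse form: demand p = 84 − 0.2q, supply p = 2.4 + 0.02q.
Competitive equilibrium: 84 − 0.2q = 2.4 + 0.02q → q* = 370.90909, p* = 9.81818.
Marginal revenue: MR = 84 − 0.4q. Set MR = MC: 84 − 0.4q = 2.4 + 0.02q → q_m = 194.28571.
Price p_m = 84 − 0.2·194.28571 = 45.14286; MC(q_m) = 2.4 + 0.02·194.28571 = 6.28571.
Competitive q* = 370.90909, so Δq = 176.62338; wedge = 45.14286 − 6.28571 = 38.85715.
DWL = ½ × 176.62338 × 38.85715 = $3431.54 thousand.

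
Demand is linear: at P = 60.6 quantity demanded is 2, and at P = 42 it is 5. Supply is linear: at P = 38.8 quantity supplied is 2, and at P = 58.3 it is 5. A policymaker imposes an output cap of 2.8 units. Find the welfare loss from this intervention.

Demand slope = (42 − 60.6)/(5 − 2) = −6.2, so P = 73 − 6.2Q.
Supply slope = (58.3 − 38.8)/(5 − 2) = 6.5, so P = 25.8 + 6.5Q.
Competitive equilibrium: 73 − 6.2Q = 25.8 + 6.5Q → Q* = 3.7165, P* = 49.9575.
At Q = 2.8: demand price = 73 − 6.2·2.8 = 55.64; supply price = 25.8 + 6.5·2.8 = 44.
ΔQ = 3.7165 − 2.8 = 0.9165; wedge = 55.64 − 44 = 11.64.
Welfare loss = ½ × 0.9165 × 11.64 = 5.33.

5.33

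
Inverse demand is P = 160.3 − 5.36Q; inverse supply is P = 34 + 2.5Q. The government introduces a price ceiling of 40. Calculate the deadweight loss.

Competitive equilibrium: 160.3 − 5.36Q = 34 + 2.5Q → Q* = 16.0687, P* = 74.1718.
At the ceiling P = 40, quantity supplied = (40 − 34)/2.5 = 2.4.
Willingness to pay at Q' = 2.4: 160.3 − 5.36·2.4 = 147.436.
ΔQ = 16.0687 − 2.4 = 13.6687; wedge = 147.436 − 40 = 107.436.
DWL = ½ × 13.6687 × 107.436 = 734.26.

734.26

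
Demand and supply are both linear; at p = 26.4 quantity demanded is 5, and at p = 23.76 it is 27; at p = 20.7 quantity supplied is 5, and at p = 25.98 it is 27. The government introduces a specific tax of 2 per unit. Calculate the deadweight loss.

Demand slope = (23.76 − 26.4)/(27 − 5) = −0.12, so p = 27 − 0.12q.
Supply slope = (25.98 − 20.7)/(27 − 5) = 0.24, so p = 19.5 + 0.24q.
Competitive equilibrium: 27 − 0.12q = 19.5 + 0.24q → q* = 20.8333, p* = 24.5.
With the tax, the buyer price exceeds the seller price by 2: (27 − 0.12q) − (19.5 + 0.24q) = 2 → q' = 15.2778.
Δq = 20.8333 − 15.2778 = 5.5555; the wedge equals the tax, 2.
Deadweight loss = ½ × 5.5555 × 2 = 5.56.

5.56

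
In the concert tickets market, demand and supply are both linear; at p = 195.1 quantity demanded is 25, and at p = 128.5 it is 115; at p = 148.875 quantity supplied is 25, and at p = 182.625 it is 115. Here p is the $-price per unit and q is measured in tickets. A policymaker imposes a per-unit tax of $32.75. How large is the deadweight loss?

Demand slope = (128.5 − 195.1)/(115 − 25) = −0.74, so p = 213.6 − 0.74q.
Supply slope = (182.625 − 148.875)/(115 − 25) = 0.375, so p = 139.5 + 0.375q.
Competitive equilibrium: 213.6 − 0.74q = 139.5 + 0.375q → q* = 66.4574, p* = 164.4215.
With the tax, the buyer price exceeds the seller price by 32.75: (213.6 − 0.74q) − (139.5 + 0.375q) = 32.75 → q' = 37.0852.
Δq = 66.4574 − 37.0852 = 29.3722; the wedge equals the tax, 32.75.
DWL = ½ × 29.3722 × 32.75 = $480.97.

$480.97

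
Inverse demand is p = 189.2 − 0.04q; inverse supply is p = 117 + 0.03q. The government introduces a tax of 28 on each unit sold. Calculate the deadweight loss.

5600

Competitive equilibrium: 189.2 − 0.04q = 117 + 0.03q → q* = 1031.4286, p* = 147.9429.
With the tax, the buyer price exceeds the seller price by 28: (189.2 − 0.04q) − (117 + 0.03q) = 28 → q' = 631.4286.
Δq = 1031.4286 − 631.4286 = 400; the wedge equals the tax, 28.
DWL = ½ × 400 × 28 = 5600.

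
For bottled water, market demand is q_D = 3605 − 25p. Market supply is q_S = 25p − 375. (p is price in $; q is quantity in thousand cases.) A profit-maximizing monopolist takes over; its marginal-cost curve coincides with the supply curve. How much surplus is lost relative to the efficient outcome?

In inverse form: demand p = 144.2 − 0.04q, supply p = 15 + 0.04q.
Competitive equilibrium: 144.2 − 0.04q = 15 + 0.04q → q* = 1615, p* = 79.6.
Marginal revenue: MR = 144.2 − 0.08q. Set MR = MC: 144.2 − 0.08q = 15 + 0.04q → q_m = 1076.66667.
Price p_m = 144.2 − 0.04·1076.66667 = 101.13333; MC(q_m) = 15 + 0.04·1076.66667 = 58.06667.
Competitive q* = 1615, so Δq = 538.33333; wedge = 101.13333 − 58.06667 = 43.06666.
Welfare loss = ½ × 538.33333 × 43.06666 = $11592.11 thousand.

$11592.11 thousand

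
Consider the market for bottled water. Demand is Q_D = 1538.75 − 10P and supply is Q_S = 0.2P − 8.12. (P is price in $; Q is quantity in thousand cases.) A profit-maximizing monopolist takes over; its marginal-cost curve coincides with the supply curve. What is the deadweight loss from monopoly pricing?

$0.47 thousand

In inverse form: demand P = 153.875 − 0.1Q, supply P = 40.6 + 5Q.
Competitive equilibrium: 153.875 − 0.1Q = 40.6 + 5Q → Q* = 22.2108, P* = 151.6539.
Marginal revenue: MR = 153.875 − 0.2Q. Set MR = MC: 153.875 − 0.2Q = 40.6 + 5Q → Q_m = 21.7837.
Price P_m = 153.875 − 0.1·21.7837 = 151.6966; MC(Q_m) = 40.6 + 5·21.7837 = 149.5185.
Competitive Q* = 22.2108, so ΔQ = 0.4271; wedge = 151.6966 − 149.5185 = 2.1781.
The triangle = ½ × 0.4271 × 2.1781 = $0.47 thousand.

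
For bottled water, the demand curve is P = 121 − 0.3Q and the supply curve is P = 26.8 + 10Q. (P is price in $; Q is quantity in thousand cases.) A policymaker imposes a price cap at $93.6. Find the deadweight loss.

$31.31 thousand

Competitive equilibrium: 121 − 0.3Q = 26.8 + 10Q → Q* = 9.1456, P* = 118.2563.
At the ceiling P = 93.6, quantity supplied = (93.6 − 26.8)/10 = 6.68.
Willingness to pay at Q' = 6.68: 121 − 0.3·6.68 = 118.996.
ΔQ = 9.1456 − 6.68 = 2.4656; wedge = 118.996 − 93.6 = 25.396.
Welfare loss = ½ × 2.4656 × 25.396 = $31.31 thousand.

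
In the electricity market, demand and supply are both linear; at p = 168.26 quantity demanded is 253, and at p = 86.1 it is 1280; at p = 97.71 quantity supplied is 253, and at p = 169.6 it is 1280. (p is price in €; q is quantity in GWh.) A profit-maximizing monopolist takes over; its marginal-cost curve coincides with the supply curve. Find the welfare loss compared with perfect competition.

€4747.47

Demand slope = (86.1 − 168.26)/(1280 − 253) = −0.08, so p = 188.5 − 0.08q.
Supply slope = (169.6 − 97.71)/(1280 − 253) = 0.07, so p = 80 + 0.07q.
Competitive equilibrium: 188.5 − 0.08q = 80 + 0.07q → q* = 723.33333, p* = 130.63333.
Marginal revenue: MR = 188.5 − 0.16q. Set MR = MC: 188.5 − 0.16q = 80 + 0.07q → q_m = 471.73913.
Price p_m = 188.5 − 0.08·471.73913 = 150.76087; MC(q_m) = 80 + 0.07·471.73913 = 113.02174.
Competitive q* = 723.33333, so Δq = 251.5942; wedge = 150.76087 − 113.02174 = 37.73913.
DWL = ½ × 251.5942 × 37.73913 = €4747.47.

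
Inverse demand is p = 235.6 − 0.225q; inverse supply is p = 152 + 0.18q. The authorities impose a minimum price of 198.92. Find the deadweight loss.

381.38

Competitive equilibrium: 235.6 − 0.225q = 152 + 0.18q → q* = 206.4198, p* = 189.1556.
At the floor p = 198.92, quantity demanded = (235.6 − 198.92)/0.225 = 163.0222.
Sellers' marginal cost at q' = 163.0222: 152 + 0.18·163.0222 = 181.344.
Δq = 206.4198 − 163.0222 = 43.3976; wedge = 198.92 − 181.344 = 17.576.
DWL = ½ × 43.3976 × 17.576 = 381.38.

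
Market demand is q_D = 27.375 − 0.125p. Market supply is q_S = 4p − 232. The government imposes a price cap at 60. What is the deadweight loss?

In inverse form: demand p = 219 − 8q, supply p = 58 + 0.25q.
Competitive equilibrium: 219 − 8q = 58 + 0.25q → q* = 19.5152, p* = 62.8788.
At the ceiling p = 60, quantity supplied = (60 − 58)/0.25 = 8.
Willingness to pay at q' = 8: 219 − 8·8 = 155.
Δq = 19.5152 − 8 = 11.5152; wedge = 155 − 60 = 95.
Deadweight loss = ½ × 11.5152 × 95 = 546.97.

546.97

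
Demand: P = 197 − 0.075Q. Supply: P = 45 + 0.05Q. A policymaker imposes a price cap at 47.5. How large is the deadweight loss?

Competitive equilibrium: 197 − 0.075Q = 45 + 0.05Q → Q* = 1216, P* = 105.8.
At the ceiling P = 47.5, quantity supplied = (47.5 − 45)/0.05 = 50.
Willingness to pay at Q' = 50: 197 − 0.075·50 = 193.25.
ΔQ = 1216 − 50 = 1166; wedge = 193.25 − 47.5 = 145.75.
DWL = ½ × 1166 × 145.75 = 84972.25.

84972.25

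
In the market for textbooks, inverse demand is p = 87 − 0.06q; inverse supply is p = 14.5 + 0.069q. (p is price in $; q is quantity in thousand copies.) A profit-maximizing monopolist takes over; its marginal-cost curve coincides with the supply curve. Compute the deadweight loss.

Competitive equilibrium: 87 − 0.06q = 14.5 + 0.069q → q* = 562.0155, p* = 53.27907.
Marginal revenue: MR = 87 − 0.12q. Set MR = MC: 87 − 0.12q = 14.5 + 0.069q → q_m = 383.59788.
Price p_m = 87 − 0.06·383.59788 = 63.98413; MC(q_m) = 14.5 + 0.069·383.59788 = 40.96825.
Competitive q* = 562.0155, so Δq = 178.41762; wedge = 63.98413 − 40.96825 = 23.01588.
Welfare loss = ½ × 178.41762 × 23.01588 = $2053.22 thousand.

$2053.22 thousand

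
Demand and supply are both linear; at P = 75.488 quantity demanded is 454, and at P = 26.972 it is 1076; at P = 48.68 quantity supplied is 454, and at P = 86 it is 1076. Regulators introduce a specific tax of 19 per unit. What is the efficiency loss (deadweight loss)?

1307.97

Demand slope = (26.972 − 75.488)/(1076 − 454) = −0.078, so P = 110.9 − 0.078Q.
Supply slope = (86 − 48.68)/(1076 − 454) = 0.06, so P = 21.44 + 0.06Q.
Competitive equilibrium: 110.9 − 0.078Q = 21.44 + 0.06Q → Q* = 648.2609, P* = 60.3357.
With the tax, the buyer price exceeds the seller price by 19: (110.9 − 0.078Q) − (21.44 + 0.06Q) = 19 → Q' = 510.5797.
ΔQ = 648.2609 − 510.5797 = 137.6812; the wedge equals the tax, 19.
The triangle = ½ × 137.6812 × 19 = 1307.97.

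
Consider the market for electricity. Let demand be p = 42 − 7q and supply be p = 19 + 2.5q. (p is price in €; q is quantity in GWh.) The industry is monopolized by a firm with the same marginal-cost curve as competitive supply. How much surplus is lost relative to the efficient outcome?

€5.01

Competitive equilibrium: 42 − 7q = 19 + 2.5q → q* = 2.4211, p* = 25.0526.
Marginal revenue: MR = 42 − 14q. Set MR = MC: 42 − 14q = 19 + 2.5q → q_m = 1.3939.
Price p_m = 42 − 7·1.3939 = 32.2427; MC(q_m) = 19 + 2.5·1.3939 = 22.4848.
Competitive q* = 2.4211, so Δq = 1.0272; wedge = 32.2427 − 22.4848 = 9.7579.
DWL = ½ × 1.0272 × 9.7579 = €5.01.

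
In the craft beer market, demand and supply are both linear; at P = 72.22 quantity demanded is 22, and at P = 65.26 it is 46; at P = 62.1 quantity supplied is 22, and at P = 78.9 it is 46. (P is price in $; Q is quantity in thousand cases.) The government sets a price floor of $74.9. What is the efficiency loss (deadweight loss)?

$187.52 thousand

Demand slope = (65.26 − 72.22)/(46 − 22) = −0.29, so P = 78.6 − 0.29Q.
Supply slope = (78.9 − 62.1)/(46 − 22) = 0.7, so P = 46.7 + 0.7Q.
Competitive equilibrium: 78.6 − 0.29Q = 46.7 + 0.7Q → Q* = 32.2222, P* = 69.2556.
At the floor P = 74.9, quantity demanded = (78.6 − 74.9)/0.29 = 12.7586.
Sellers' marginal cost at Q' = 12.7586: 46.7 + 0.7·12.7586 = 55.631.
ΔQ = 32.2222 − 12.7586 = 19.4636; wedge = 74.9 − 55.631 = 19.269.
Welfare loss = ½ × 19.4636 × 19.269 = $187.52 thousand.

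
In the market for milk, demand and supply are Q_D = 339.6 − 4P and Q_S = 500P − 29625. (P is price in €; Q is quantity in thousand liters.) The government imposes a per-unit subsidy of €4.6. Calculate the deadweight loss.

€41.98 thousand

In inverse form: demand P = 84.9 − 0.25Q, supply P = 59.25 + 0.002Q.
Competitive equilibrium: 84.9 − 0.25Q = 59.25 + 0.002Q → Q* = 101.7857, P* = 59.4536.
The subsidy lowers effective supply by 4.6: P = 54.65 + 0.002Q.
New quantity: 84.9 − 0.25Q = 54.65 + 0.002Q → Q' = 120.0397.
Overproduction ΔQ = 120.0397 − 101.7857 = 18.254; wedge = subsidy = 4.6.
Welfare loss = ½ × 18.254 × 4.6 = €41.98 thousand.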